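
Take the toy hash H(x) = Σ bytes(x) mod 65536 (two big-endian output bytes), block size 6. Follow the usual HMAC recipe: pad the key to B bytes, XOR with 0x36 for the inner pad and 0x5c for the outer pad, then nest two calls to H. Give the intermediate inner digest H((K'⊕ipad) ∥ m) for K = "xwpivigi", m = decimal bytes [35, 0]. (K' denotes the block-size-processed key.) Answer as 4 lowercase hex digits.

Key "xwpivigi" = 78 77 70 69 76 69 67 69 is 8 bytes > B = 6, so hash it first: H(key) = 03 77, then zero-pad to 6 bytes: K' = 03 77 00 00 00 00.
K' ⊕ ipad = 35 41 36 36 36 36.
Inner input = 35 41 36 36 36 36 ∥ 23 00.
Inner hash: sum = 53+65+54+54+54+54+35+0 = 369 → 01 71.

0171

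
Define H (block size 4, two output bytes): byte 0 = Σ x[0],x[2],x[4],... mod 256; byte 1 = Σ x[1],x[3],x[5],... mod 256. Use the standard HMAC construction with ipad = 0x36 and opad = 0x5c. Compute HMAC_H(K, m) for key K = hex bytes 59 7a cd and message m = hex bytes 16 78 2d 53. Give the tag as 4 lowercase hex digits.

43cf

Key hex bytes 59 7a cd is 3 bytes ≤ B = 4; zero-pad to 4 bytes: K' = 59 7a cd 00.
K' ⊕ ipad = 6f 4c fb 36.  K' ⊕ opad = 05 26 91 5c.
Inner input = (K'⊕ipad) ∥ m = 6f 4c fb 36 ∥ 16 78 2d 53.
Inner hash: even-index sum = 429 mod 256 = 173; odd-index sum = 333 mod 256 = 77 → ad 4d.
Outer input = (K'⊕opad) ∥ inner = 05 26 91 5c ∥ ad 4d.
Outer hash (tag): even-index sum = 323 mod 256 = 67; odd-index sum = 207 mod 256 = 207 → 43 cf.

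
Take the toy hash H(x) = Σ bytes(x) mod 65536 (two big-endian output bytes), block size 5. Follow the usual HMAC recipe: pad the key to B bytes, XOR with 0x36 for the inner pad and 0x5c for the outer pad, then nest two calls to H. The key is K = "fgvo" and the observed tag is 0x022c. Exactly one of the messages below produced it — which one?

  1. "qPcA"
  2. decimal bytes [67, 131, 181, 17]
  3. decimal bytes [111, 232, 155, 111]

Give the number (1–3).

Key "fgvo" = 66 67 76 6f is 4 bytes ≤ B = 5; zero-pad to 5 bytes: K' = 66 67 76 6f 00.
K' ⊕ ipad = 50 51 40 59 36; K' ⊕ opad = 3a 3b 2a 33 5c.
m1: inner = H(50 51 40 59 36 71 50 63 41) = 02 d5; tag = H(3a 3b 2a 33 5c 02 d5) = 0205
m2: inner = H(50 51 40 59 36 43 83 b5 11) = 02 fc; tag = H(3a 3b 2a 33 5c 02 fc) = 022c ← matches
m3: inner = H(50 51 40 59 36 6f e8 9b 6f) = 03 d1; tag = H(3a 3b 2a 33 5c 03 d1) = 0202

2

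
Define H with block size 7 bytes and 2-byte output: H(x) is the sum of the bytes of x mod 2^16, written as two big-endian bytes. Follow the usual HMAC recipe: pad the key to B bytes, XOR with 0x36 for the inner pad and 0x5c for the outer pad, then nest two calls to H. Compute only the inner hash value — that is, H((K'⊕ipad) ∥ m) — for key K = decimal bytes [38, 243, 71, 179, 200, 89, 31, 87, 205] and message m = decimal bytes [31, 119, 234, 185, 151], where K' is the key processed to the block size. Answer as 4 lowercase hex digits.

Key decimal bytes [38, 243, 71, 179, 200, 89, 31, 87, 205] = 26 f3 47 b3 c8 59 1f 57 cd is 9 bytes > B = 7, so hash it first: H(key) = 04 77, then zero-pad to 7 bytes: K' = 04 77 00 00 00 00 00.
K' ⊕ ipad = 32 41 36 36 36 36 36.
Inner input = 32 41 36 36 36 36 36 ∥ 1f 77 ea b9 97.
Inner hash: sum = 50+65+54+54+54+54+54+31+119+234+185+151 = 1105 → 04 51.

0451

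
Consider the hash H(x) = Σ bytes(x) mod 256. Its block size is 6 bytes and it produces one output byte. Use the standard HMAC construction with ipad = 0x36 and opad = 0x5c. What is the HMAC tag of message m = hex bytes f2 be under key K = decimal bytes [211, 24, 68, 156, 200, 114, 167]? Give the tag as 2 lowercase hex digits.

14

Key decimal bytes [211, 24, 68, 156, 200, 114, 167] = d3 18 44 9c c8 72 a7 is 7 bytes > B = 6, so hash it first: H(key) = ac, then zero-pad to 6 bytes: K' = ac 00 00 00 00 00.
K' ⊕ ipad = 9a 36 36 36 36 36.  K' ⊕ opad = f0 5c 5c 5c 5c 5c.
Inner input = (K'⊕ipad) ∥ m = 9a 36 36 36 36 36 ∥ f2 be.
Inner hash: sum = 154+54+54+54+54+54+242+190 = 856; mod 256 = 88 → 58.
Outer input = (K'⊕opad) ∥ inner = f0 5c 5c 5c 5c 5c ∥ 58.
Outer hash (tag): sum = 240+92+92+92+92+92+88 = 788; mod 256 = 20 → 14.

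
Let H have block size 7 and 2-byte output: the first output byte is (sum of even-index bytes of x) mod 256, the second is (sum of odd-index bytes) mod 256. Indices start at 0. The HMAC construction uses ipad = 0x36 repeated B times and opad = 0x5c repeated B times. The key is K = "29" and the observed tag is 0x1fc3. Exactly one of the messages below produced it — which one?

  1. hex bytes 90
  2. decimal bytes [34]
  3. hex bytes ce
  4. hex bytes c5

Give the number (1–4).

2

Key "29" = 32 39 is 2 bytes ≤ B = 7; zero-pad to 7 bytes: K' = 32 39 00 00 00 00 00.
K' ⊕ ipad = 04 0f 36 36 36 36 36; K' ⊕ opad = 6e 65 5c 5c 5c 5c 5c.
m1: inner = H(04 0f 36 36 36 36 36 90) = a6 0b; tag = H(6e 65 5c 5c 5c 5c 5c a6 0b) = 8dc3
m2: inner = H(04 0f 36 36 36 36 36 22) = a6 9d; tag = H(6e 65 5c 5c 5c 5c 5c a6 9d) = 1fc3 ← matches
m3: inner = H(04 0f 36 36 36 36 36 ce) = a6 49; tag = H(6e 65 5c 5c 5c 5c 5c a6 49) = cbc3
m4: inner = H(04 0f 36 36 36 36 36 c5) = a6 40; tag = H(6e 65 5c 5c 5c 5c 5c a6 40) = c2c3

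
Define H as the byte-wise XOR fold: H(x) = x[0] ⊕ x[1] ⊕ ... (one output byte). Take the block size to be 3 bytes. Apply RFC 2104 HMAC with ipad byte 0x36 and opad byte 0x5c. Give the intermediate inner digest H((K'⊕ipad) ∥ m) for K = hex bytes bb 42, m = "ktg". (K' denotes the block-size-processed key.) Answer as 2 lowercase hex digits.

b7

Key hex bytes bb 42 is 2 bytes ≤ B = 3; zero-pad to 3 bytes: K' = bb 42 00.
K' ⊕ ipad = 8d 74 36.
Inner input = 8d 74 36 ∥ 6b 74 67.
Inner hash: XOR 8d⊕74⊕36⊕6b⊕74⊕67 = b7.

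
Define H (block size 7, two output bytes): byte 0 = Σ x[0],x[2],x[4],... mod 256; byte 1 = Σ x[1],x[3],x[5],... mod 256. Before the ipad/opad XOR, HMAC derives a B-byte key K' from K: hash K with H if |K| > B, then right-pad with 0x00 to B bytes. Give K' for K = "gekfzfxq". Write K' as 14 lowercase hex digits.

|K| = 8 > B = 7, so first hash the key.
H(K): even-index sum = 452 mod 256 = 196; odd-index sum = 418 mod 256 = 162 → c4 a2.
Zero-pad H(K) = c4 a2 to 7 bytes: K' = c4 a2 00 00 00 00 00.

c4a20000000000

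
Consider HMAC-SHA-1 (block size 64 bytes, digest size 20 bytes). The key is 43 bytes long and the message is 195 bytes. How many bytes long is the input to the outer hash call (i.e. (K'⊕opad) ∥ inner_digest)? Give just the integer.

84

Key is 43 ≤ 64 bytes, zero-padded: |K'| = 64.
Outer input = (K'⊕opad) ∥ H(inner) → 64 + 20 = 84 bytes.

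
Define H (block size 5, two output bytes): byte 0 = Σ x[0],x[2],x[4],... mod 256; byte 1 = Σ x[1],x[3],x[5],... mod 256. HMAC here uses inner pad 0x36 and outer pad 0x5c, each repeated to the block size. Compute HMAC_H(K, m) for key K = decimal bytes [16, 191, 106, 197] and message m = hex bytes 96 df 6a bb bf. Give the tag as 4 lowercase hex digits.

19ce

Key decimal bytes [16, 191, 106, 197] = 10 bf 6a c5 is 4 bytes ≤ B = 5; zero-pad to 5 bytes: K' = 10 bf 6a c5 00.
K' ⊕ ipad = 26 89 5c f3 36.  K' ⊕ opad = 4c e3 36 99 5c.
Inner input = (K'⊕ipad) ∥ m = 26 89 5c f3 36 ∥ 96 df 6a bb bf.
Inner hash: even-index sum = 594 mod 256 = 82; odd-index sum = 827 mod 256 = 59 → 52 3b.
Outer input = (K'⊕opad) ∥ inner = 4c e3 36 99 5c ∥ 52 3b.
Outer hash (tag): even-index sum = 281 mod 256 = 25; odd-index sum = 462 mod 256 = 206 → 19 ce.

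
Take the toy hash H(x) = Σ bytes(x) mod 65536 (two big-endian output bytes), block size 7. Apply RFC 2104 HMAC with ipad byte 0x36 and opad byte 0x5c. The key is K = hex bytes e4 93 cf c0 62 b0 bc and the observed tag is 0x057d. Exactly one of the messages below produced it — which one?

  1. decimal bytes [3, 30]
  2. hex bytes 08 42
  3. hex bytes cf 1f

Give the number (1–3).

3

Key hex bytes e4 93 cf c0 62 b0 bc is exactly B = 7 bytes: K' = e4 93 cf c0 62 b0 bc.
K' ⊕ ipad = d2 a5 f9 f6 54 86 8a; K' ⊕ opad = b8 cf 93 9c 3e ec e0.
m1: inner = H(d2 a5 f9 f6 54 86 8a 03 1e) = 04 eb; tag = H(b8 cf 93 9c 3e ec e0 04 eb) = 05af
m2: inner = H(d2 a5 f9 f6 54 86 8a 08 42) = 05 14; tag = H(b8 cf 93 9c 3e ec e0 05 14) = 04d9
m3: inner = H(d2 a5 f9 f6 54 86 8a cf 1f) = 05 b8; tag = H(b8 cf 93 9c 3e ec e0 05 b8) = 057d ← matches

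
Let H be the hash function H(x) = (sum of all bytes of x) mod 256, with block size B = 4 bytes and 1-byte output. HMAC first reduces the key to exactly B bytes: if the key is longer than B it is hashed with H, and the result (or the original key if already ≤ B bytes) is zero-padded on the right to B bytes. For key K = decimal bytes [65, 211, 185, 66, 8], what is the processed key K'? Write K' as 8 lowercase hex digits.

17000000

|K| = 5 > B = 4, so first hash the key.
H(K): sum = 65+211+185+66+8 = 535; mod 256 = 23 → 17.
Zero-pad H(K) = 17 to 4 bytes: K' = 17 00 00 00.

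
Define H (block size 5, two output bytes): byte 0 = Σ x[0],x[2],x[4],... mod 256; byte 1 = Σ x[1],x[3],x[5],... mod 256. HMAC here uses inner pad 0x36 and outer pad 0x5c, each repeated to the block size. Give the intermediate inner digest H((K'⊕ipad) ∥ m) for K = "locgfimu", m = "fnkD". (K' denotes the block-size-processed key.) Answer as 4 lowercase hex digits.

Key "locgfimu" = 6c 6f 63 67 66 69 6d 75 is 8 bytes > B = 5, so hash it first: H(key) = a2 b4, then zero-pad to 5 bytes: K' = a2 b4 00 00 00.
K' ⊕ ipad = 94 82 36 36 36.
Inner input = 94 82 36 36 36 ∥ 66 6e 6b 44.
Inner hash: even-index sum = 434 mod 256 = 178; odd-index sum = 393 mod 256 = 137 → b2 89.

b289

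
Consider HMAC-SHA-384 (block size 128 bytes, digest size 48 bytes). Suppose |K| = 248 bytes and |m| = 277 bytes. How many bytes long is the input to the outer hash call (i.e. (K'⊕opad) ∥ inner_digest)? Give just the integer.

Key is 248 > 128 bytes, so it is hashed to 48 bytes then zero-padded to 128: |K'| = 128.
Outer input = (K'⊕opad) ∥ H(inner) → 128 + 48 = 176 bytes.

176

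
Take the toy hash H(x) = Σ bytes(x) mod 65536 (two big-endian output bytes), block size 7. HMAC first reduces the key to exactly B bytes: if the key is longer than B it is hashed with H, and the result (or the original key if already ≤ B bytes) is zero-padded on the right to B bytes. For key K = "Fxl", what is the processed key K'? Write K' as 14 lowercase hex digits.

46786c00000000

Key "Fxl" = 46 78 6c is 3 bytes ≤ B = 7; zero-pad to 7 bytes: K' = 46 78 6c 00 00 00 00.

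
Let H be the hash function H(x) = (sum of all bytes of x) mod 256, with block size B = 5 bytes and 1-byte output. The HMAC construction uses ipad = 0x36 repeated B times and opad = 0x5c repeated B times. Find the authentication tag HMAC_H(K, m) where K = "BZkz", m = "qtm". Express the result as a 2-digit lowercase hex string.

ee

Key "BZkz" = 42 5a 6b 7a is 4 bytes ≤ B = 5; zero-pad to 5 bytes: K' = 42 5a 6b 7a 00.
K' ⊕ ipad = 74 6c 5d 4c 36.  K' ⊕ opad = 1e 06 37 26 5c.
Inner input = (K'⊕ipad) ∥ m = 74 6c 5d 4c 36 ∥ 71 74 6d.
Inner hash: sum = 116+108+93+76+54+113+116+109 = 785; mod 256 = 17 → 11.
Outer input = (K'⊕opad) ∥ inner = 1e 06 37 26 5c ∥ 11.
Outer hash (tag): sum = 30+6+55+38+92+17 = 238 → ee.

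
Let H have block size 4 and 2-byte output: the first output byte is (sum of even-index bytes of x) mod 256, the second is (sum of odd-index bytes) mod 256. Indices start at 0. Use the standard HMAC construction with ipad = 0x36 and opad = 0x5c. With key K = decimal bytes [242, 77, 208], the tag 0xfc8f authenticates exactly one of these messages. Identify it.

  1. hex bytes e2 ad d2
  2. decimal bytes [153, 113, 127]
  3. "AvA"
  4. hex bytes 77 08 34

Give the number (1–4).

2

Key decimal bytes [242, 77, 208] = f2 4d d0 is 3 bytes ≤ B = 4; zero-pad to 4 bytes: K' = f2 4d d0 00.
K' ⊕ ipad = c4 7b e6 36; K' ⊕ opad = ae 11 8c 5c.
m1: inner = H(c4 7b e6 36 e2 ad d2) = 5e 5e; tag = H(ae 11 8c 5c 5e 5e) = 98cb
m2: inner = H(c4 7b e6 36 99 71 7f) = c2 22; tag = H(ae 11 8c 5c c2 22) = fc8f ← matches
m3: inner = H(c4 7b e6 36 41 76 41) = 2c 27; tag = H(ae 11 8c 5c 2c 27) = 6694
m4: inner = H(c4 7b e6 36 77 08 34) = 55 b9; tag = H(ae 11 8c 5c 55 b9) = 8f26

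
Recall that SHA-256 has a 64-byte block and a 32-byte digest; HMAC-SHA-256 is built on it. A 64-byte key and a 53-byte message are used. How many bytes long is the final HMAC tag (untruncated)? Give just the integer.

The tag is one SHA-256 digest: 32 bytes.

32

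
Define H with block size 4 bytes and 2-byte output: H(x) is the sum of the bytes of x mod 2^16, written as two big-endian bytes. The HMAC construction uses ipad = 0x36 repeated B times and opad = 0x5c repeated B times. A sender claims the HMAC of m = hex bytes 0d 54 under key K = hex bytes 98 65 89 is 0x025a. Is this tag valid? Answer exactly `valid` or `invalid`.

invalid

Key hex bytes 98 65 89 is 3 bytes ≤ B = 4; zero-pad to 4 bytes: K' = 98 65 89 00.
K' ⊕ ipad = ae 53 bf 36; K' ⊕ opad = c4 39 d5 5c.
Inner hash: sum = 174+83+191+54+13+84 = 599 → 02 57.
Outer hash (recomputed tag): sum = 196+57+213+92+2+87 = 647 → 02 87.
Recomputed tag = 0287; claimed = 025a → mismatch.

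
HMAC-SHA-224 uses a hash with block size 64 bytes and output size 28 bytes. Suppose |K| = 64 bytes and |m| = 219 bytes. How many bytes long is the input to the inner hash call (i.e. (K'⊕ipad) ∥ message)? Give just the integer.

Key is 64 ≤ 64 bytes, zero-padded: |K'| = 64.
Inner input = (K'⊕ipad) ∥ m → 64 + 219 = 283 bytes.

283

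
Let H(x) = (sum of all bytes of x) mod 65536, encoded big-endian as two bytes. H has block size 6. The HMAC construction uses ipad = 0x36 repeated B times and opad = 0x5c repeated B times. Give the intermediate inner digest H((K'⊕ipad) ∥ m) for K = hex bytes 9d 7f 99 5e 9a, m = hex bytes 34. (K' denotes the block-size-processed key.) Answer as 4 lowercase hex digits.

Key hex bytes 9d 7f 99 5e 9a is 5 bytes ≤ B = 6; zero-pad to 6 bytes: K' = 9d 7f 99 5e 9a 00.
K' ⊕ ipad = ab 49 af 68 ac 36.
Inner input = ab 49 af 68 ac 36 ∥ 34.
Inner hash: sum = 171+73+175+104+172+54+52 = 801 → 03 21.

0321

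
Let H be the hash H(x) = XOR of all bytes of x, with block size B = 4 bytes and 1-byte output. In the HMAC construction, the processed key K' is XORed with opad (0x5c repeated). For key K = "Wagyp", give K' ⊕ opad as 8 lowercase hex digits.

045c5c5c

Key "Wagyp" = 57 61 67 79 70 is 5 bytes > B = 4, so hash it first: H(key) = 58, then zero-pad to 4 bytes: K' = 58 00 00 00.
XOR each byte with 0x5c: 58⊕5c=04, 00⊕5c=5c, 00⊕5c=5c, 00⊕5c=5c.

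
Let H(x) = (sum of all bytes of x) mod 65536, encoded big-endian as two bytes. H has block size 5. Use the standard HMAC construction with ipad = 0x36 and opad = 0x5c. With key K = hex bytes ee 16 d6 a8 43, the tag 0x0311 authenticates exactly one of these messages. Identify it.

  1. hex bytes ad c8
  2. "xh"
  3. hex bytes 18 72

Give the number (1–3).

3

Key hex bytes ee 16 d6 a8 43 is exactly B = 5 bytes: K' = ee 16 d6 a8 43.
K' ⊕ ipad = d8 20 e0 9e 75; K' ⊕ opad = b2 4a 8a f4 1f.
m1: inner = H(d8 20 e0 9e 75 ad c8) = 04 60; tag = H(b2 4a 8a f4 1f 04 60) = 02fd
m2: inner = H(d8 20 e0 9e 75 78 68) = 03 cb; tag = H(b2 4a 8a f4 1f 03 cb) = 0367
m3: inner = H(d8 20 e0 9e 75 18 72) = 03 75; tag = H(b2 4a 8a f4 1f 03 75) = 0311 ← matches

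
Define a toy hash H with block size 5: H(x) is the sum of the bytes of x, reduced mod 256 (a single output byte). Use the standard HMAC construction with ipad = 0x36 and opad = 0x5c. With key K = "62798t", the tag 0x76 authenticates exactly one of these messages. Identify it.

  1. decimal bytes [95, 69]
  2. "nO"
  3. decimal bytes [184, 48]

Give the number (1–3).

1

Key "62798t" = 36 32 37 39 38 74 is 6 bytes > B = 5, so hash it first: H(key) = 84, then zero-pad to 5 bytes: K' = 84 00 00 00 00.
K' ⊕ ipad = b2 36 36 36 36; K' ⊕ opad = d8 5c 5c 5c 5c.
m1: inner = H(b2 36 36 36 36 5f 45) = 2e; tag = H(d8 5c 5c 5c 5c 2e) = 76 ← matches
m2: inner = H(b2 36 36 36 36 6e 4f) = 47; tag = H(d8 5c 5c 5c 5c 47) = 8f
m3: inner = H(b2 36 36 36 36 b8 30) = 72; tag = H(d8 5c 5c 5c 5c 72) = ba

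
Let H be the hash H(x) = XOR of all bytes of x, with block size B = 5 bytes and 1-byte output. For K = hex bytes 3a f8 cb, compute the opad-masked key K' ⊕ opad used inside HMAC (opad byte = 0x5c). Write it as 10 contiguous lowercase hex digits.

66a4975c5c

Key hex bytes 3a f8 cb is 3 bytes ≤ B = 5; zero-pad to 5 bytes: K' = 3a f8 cb 00 00.
XOR each byte with 0x5c: 3a⊕5c=66, f8⊕5c=a4, cb⊕5c=97, 00⊕5c=5c, 00⊕5c=5c.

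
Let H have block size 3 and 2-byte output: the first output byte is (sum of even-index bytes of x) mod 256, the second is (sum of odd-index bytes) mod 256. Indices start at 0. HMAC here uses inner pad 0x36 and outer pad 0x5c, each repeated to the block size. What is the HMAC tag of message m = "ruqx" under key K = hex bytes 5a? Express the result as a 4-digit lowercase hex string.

Key hex bytes 5a is 1 byte ≤ B = 3; zero-pad to 3 bytes: K' = 5a 00 00.
K' ⊕ ipad = 6c 36 36.  K' ⊕ opad = 06 5c 5c.
Inner input = (K'⊕ipad) ∥ m = 6c 36 36 ∥ 72 75 71 78.
Inner hash: even-index sum = 399 mod 256 = 143; odd-index sum = 281 mod 256 = 25 → 8f 19.
Outer input = (K'⊕opad) ∥ inner = 06 5c 5c ∥ 8f 19.
Outer hash (tag): even-index sum = 123 mod 256 = 123; odd-index sum = 235 mod 256 = 235 → 7b eb.

7beb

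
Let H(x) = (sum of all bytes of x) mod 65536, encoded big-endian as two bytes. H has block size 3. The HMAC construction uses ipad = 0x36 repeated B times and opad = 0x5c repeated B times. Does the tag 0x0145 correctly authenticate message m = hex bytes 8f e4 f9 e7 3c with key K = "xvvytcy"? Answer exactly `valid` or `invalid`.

valid

Key "xvvytcy" = 78 76 76 79 74 63 79 is 7 bytes > B = 3, so hash it first: H(key) = 03 2d, then zero-pad to 3 bytes: K' = 03 2d 00.
K' ⊕ ipad = 35 1b 36; K' ⊕ opad = 5f 71 5c.
Inner hash: sum = 53+27+54+143+228+249+231+60 = 1045 → 04 15.
Outer hash (recomputed tag): sum = 95+113+92+4+21 = 325 → 01 45.
Recomputed tag = 0145; claimed = 0145 → match.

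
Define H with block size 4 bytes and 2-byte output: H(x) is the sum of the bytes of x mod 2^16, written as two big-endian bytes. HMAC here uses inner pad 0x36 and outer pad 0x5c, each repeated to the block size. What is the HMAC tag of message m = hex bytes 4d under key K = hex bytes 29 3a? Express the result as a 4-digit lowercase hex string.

Key hex bytes 29 3a is 2 bytes ≤ B = 4; zero-pad to 4 bytes: K' = 29 3a 00 00.
K' ⊕ ipad = 1f 0c 36 36.  K' ⊕ opad = 75 66 5c 5c.
Inner input = (K'⊕ipad) ∥ m = 1f 0c 36 36 ∥ 4d.
Inner hash: sum = 31+12+54+54+77 = 228 → 00 e4.
Outer input = (K'⊕opad) ∥ inner = 75 66 5c 5c ∥ 00 e4.
Outer hash (tag): sum = 117+102+92+92+0+228 = 631 → 02 77.

0277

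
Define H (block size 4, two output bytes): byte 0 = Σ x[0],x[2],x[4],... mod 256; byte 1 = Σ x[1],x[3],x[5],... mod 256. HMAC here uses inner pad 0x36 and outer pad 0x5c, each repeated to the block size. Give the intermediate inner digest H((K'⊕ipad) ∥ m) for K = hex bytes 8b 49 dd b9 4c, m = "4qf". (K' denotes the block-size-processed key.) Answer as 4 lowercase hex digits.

52db

Key hex bytes 8b 49 dd b9 4c is 5 bytes > B = 4, so hash it first: H(key) = b4 02, then zero-pad to 4 bytes: K' = b4 02 00 00.
K' ⊕ ipad = 82 34 36 36.
Inner input = 82 34 36 36 ∥ 34 71 66.
Inner hash: even-index sum = 338 mod 256 = 82; odd-index sum = 219 mod 256 = 219 → 52 db.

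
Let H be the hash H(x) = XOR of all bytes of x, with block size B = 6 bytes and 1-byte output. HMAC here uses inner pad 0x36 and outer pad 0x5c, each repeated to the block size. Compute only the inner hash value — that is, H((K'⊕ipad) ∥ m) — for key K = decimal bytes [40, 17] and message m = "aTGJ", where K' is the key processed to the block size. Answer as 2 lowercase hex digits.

Key decimal bytes [40, 17] = 28 11 is 2 bytes ≤ B = 6; zero-pad to 6 bytes: K' = 28 11 00 00 00 00.
K' ⊕ ipad = 1e 27 36 36 36 36.
Inner input = 1e 27 36 36 36 36 ∥ 61 54 47 4a.
Inner hash: XOR 1e⊕27⊕36⊕36⊕36⊕36⊕61⊕54⊕47⊕4a = 01.

01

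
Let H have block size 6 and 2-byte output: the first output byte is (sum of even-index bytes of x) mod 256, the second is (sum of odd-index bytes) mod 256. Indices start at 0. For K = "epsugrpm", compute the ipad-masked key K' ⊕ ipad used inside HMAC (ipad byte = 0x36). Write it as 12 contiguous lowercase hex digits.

Key "epsugrpm" = 65 70 73 75 67 72 70 6d is 8 bytes > B = 6, so hash it first: H(key) = af c4, then zero-pad to 6 bytes: K' = af c4 00 00 00 00.
XOR each byte with 0x36: af⊕36=99, c4⊕36=f2, 00⊕36=36, 00⊕36=36, 00⊕36=36, 00⊕36=36.

99f236363636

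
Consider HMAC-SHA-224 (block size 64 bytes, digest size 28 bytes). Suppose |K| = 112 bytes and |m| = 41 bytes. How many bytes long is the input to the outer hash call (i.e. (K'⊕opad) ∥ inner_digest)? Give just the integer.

Key is 112 > 64 bytes, so it is hashed to 28 bytes then zero-padded to 64: |K'| = 64.
Outer input = (K'⊕opad) ∥ H(inner) → 64 + 28 = 92 bytes.

92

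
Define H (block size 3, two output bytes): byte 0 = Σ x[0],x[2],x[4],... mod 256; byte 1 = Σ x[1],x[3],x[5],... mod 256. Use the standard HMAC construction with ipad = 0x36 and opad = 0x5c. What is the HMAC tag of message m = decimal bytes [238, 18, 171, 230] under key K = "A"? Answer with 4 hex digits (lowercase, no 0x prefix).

4801

Key "A" = 41 is 1 byte ≤ B = 3; zero-pad to 3 bytes: K' = 41 00 00.
K' ⊕ ipad = 77 36 36.  K' ⊕ opad = 1d 5c 5c.
Inner input = (K'⊕ipad) ∥ m = 77 36 36 ∥ ee 12 ab e6.
Inner hash: even-index sum = 421 mod 256 = 165; odd-index sum = 463 mod 256 = 207 → a5 cf.
Outer input = (K'⊕opad) ∥ inner = 1d 5c 5c ∥ a5 cf.
Outer hash (tag): even-index sum = 328 mod 256 = 72; odd-index sum = 257 mod 256 = 1 → 48 01.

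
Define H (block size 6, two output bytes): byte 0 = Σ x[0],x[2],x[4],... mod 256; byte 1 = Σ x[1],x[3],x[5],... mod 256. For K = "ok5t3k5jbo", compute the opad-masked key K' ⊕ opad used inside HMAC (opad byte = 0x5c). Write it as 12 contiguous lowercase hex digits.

Key "ok5t3k5jbo" = 6f 6b 35 74 33 6b 35 6a 62 6f is 10 bytes > B = 6, so hash it first: H(key) = 6e 23, then zero-pad to 6 bytes: K' = 6e 23 00 00 00 00.
XOR each byte with 0x5c: 6e⊕5c=32, 23⊕5c=7f, 00⊕5c=5c, 00⊕5c=5c, 00⊕5c=5c, 00⊕5c=5c.

327f5c5c5c5c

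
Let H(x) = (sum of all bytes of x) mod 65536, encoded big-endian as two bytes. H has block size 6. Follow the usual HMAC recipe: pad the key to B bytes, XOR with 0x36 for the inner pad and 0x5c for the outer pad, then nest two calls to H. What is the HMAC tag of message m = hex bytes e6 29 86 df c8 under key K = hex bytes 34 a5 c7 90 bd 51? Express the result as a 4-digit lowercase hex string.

Key hex bytes 34 a5 c7 90 bd 51 is exactly B = 6 bytes: K' = 34 a5 c7 90 bd 51.
K' ⊕ ipad = 02 93 f1 a6 8b 67.  K' ⊕ opad = 68 f9 9b cc e1 0d.
Inner input = (K'⊕ipad) ∥ m = 02 93 f1 a6 8b 67 ∥ e6 29 86 df c8.
Inner hash: sum = 2+147+241+166+139+103+230+41+134+223+200 = 1626 → 06 5a.
Outer input = (K'⊕opad) ∥ inner = 68 f9 9b cc e1 0d ∥ 06 5a.
Outer hash (tag): sum = 104+249+155+204+225+13+6+90 = 1046 → 04 16.

0416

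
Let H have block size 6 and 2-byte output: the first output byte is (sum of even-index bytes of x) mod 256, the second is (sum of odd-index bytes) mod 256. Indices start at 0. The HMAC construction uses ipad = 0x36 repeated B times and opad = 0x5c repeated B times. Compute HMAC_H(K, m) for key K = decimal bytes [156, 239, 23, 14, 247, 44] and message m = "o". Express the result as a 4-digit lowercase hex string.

Key decimal bytes [156, 239, 23, 14, 247, 44] = 9c ef 17 0e f7 2c is exactly B = 6 bytes: K' = 9c ef 17 0e f7 2c.
K' ⊕ ipad = aa d9 21 38 c1 1a.  K' ⊕ opad = c0 b3 4b 52 ab 70.
Inner input = (K'⊕ipad) ∥ m = aa d9 21 38 c1 1a ∥ 6f.
Inner hash: even-index sum = 507 mod 256 = 251; odd-index sum = 299 mod 256 = 43 → fb 2b.
Outer input = (K'⊕opad) ∥ inner = c0 b3 4b 52 ab 70 ∥ fb 2b.
Outer hash (tag): even-index sum = 689 mod 256 = 177; odd-index sum = 416 mod 256 = 160 → b1 a0.

b1a0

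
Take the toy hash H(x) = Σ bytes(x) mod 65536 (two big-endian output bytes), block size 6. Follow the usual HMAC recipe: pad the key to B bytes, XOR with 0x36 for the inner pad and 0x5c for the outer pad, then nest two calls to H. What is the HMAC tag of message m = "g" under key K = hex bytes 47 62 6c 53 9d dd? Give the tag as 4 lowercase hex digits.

Key hex bytes 47 62 6c 53 9d dd is exactly B = 6 bytes: K' = 47 62 6c 53 9d dd.
K' ⊕ ipad = 71 54 5a 65 ab eb.  K' ⊕ opad = 1b 3e 30 0f c1 81.
Inner input = (K'⊕ipad) ∥ m = 71 54 5a 65 ab eb ∥ 67.
Inner hash: sum = 113+84+90+101+171+235+103 = 897 → 03 81.
Outer input = (K'⊕opad) ∥ inner = 1b 3e 30 0f c1 81 ∥ 03 81.
Outer hash (tag): sum = 27+62+48+15+193+129+3+129 = 606 → 02 5e.

025e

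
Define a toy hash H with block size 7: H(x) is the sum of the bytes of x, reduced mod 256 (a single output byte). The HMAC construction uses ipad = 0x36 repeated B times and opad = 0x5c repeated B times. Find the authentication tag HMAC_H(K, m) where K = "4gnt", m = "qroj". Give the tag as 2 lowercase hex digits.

5c

Key "4gnt" = 34 67 6e 74 is 4 bytes ≤ B = 7; zero-pad to 7 bytes: K' = 34 67 6e 74 00 00 00.
K' ⊕ ipad = 02 51 58 42 36 36 36.  K' ⊕ opad = 68 3b 32 28 5c 5c 5c.
Inner input = (K'⊕ipad) ∥ m = 02 51 58 42 36 36 36 ∥ 71 72 6f 6a.
Inner hash: sum = 2+81+88+66+54+54+54+113+114+111+106 = 843; mod 256 = 75 → 4b.
Outer input = (K'⊕opad) ∥ inner = 68 3b 32 28 5c 5c 5c ∥ 4b.
Outer hash (tag): sum = 104+59+50+40+92+92+92+75 = 604; mod 256 = 92 → 5c.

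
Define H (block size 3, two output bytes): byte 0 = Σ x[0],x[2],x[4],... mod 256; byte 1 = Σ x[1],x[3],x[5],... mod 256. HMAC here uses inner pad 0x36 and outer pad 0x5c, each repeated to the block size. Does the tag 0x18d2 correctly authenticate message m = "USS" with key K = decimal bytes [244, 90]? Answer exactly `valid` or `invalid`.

Key decimal bytes [244, 90] = f4 5a is 2 bytes ≤ B = 3; zero-pad to 3 bytes: K' = f4 5a 00.
K' ⊕ ipad = c2 6c 36; K' ⊕ opad = a8 06 5c.
Inner hash: even-index sum = 331 mod 256 = 75; odd-index sum = 276 mod 256 = 20 → 4b 14.
Outer hash (recomputed tag): even-index sum = 280 mod 256 = 24; odd-index sum = 81 mod 256 = 81 → 18 51.
Recomputed tag = 1851; claimed = 18d2 → mismatch.

invalid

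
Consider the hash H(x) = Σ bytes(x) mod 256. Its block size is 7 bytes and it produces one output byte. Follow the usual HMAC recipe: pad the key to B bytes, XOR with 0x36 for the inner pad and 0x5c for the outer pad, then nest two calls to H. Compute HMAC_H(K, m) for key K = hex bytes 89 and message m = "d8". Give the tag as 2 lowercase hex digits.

Key hex bytes 89 is 1 byte ≤ B = 7; zero-pad to 7 bytes: K' = 89 00 00 00 00 00 00.
K' ⊕ ipad = bf 36 36 36 36 36 36.  K' ⊕ opad = d5 5c 5c 5c 5c 5c 5c.
Inner input = (K'⊕ipad) ∥ m = bf 36 36 36 36 36 36 ∥ 64 38.
Inner hash: sum = 191+54+54+54+54+54+54+100+56 = 671; mod 256 = 159 → 9f.
Outer input = (K'⊕opad) ∥ inner = d5 5c 5c 5c 5c 5c 5c ∥ 9f.
Outer hash (tag): sum = 213+92+92+92+92+92+92+159 = 924; mod 256 = 156 → 9c.

9c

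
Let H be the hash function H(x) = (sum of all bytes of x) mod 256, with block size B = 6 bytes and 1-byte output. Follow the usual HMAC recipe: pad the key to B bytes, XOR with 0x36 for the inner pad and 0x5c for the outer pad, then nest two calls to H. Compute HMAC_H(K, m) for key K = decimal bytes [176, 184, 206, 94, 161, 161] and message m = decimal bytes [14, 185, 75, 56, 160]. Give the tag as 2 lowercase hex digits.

Key decimal bytes [176, 184, 206, 94, 161, 161] = b0 b8 ce 5e a1 a1 is exactly B = 6 bytes: K' = b0 b8 ce 5e a1 a1.
K' ⊕ ipad = 86 8e f8 68 97 97.  K' ⊕ opad = ec e4 92 02 fd fd.
Inner input = (K'⊕ipad) ∥ m = 86 8e f8 68 97 97 ∥ 0e b9 4b 38 a0.
Inner hash: sum = 134+142+248+104+151+151+14+185+75+56+160 = 1420; mod 256 = 140 → 8c.
Outer input = (K'⊕opad) ∥ inner = ec e4 92 02 fd fd ∥ 8c.
Outer hash (tag): sum = 236+228+146+2+253+253+140 = 1258; mod 256 = 234 → ea.

ea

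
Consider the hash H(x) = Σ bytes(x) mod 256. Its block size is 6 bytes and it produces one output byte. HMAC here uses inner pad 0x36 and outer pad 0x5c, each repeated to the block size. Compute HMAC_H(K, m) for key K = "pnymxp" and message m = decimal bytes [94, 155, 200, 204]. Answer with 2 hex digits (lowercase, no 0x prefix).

6d

Key "pnymxp" = 70 6e 79 6d 78 70 is exactly B = 6 bytes: K' = 70 6e 79 6d 78 70.
K' ⊕ ipad = 46 58 4f 5b 4e 46.  K' ⊕ opad = 2c 32 25 31 24 2c.
Inner input = (K'⊕ipad) ∥ m = 46 58 4f 5b 4e 46 ∥ 5e 9b c8 cc.
Inner hash: sum = 70+88+79+91+78+70+94+155+200+204 = 1129; mod 256 = 105 → 69.
Outer input = (K'⊕opad) ∥ inner = 2c 32 25 31 24 2c ∥ 69.
Outer hash (tag): sum = 44+50+37+49+36+44+105 = 365; mod 256 = 109 → 6d.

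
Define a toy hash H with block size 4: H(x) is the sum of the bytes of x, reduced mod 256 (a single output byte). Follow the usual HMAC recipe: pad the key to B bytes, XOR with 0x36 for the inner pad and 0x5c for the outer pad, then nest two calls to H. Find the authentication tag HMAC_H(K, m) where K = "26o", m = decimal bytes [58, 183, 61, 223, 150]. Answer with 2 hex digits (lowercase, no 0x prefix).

9d

Key "26o" = 32 36 6f is 3 bytes ≤ B = 4; zero-pad to 4 bytes: K' = 32 36 6f 00.
K' ⊕ ipad = 04 00 59 36.  K' ⊕ opad = 6e 6a 33 5c.
Inner input = (K'⊕ipad) ∥ m = 04 00 59 36 ∥ 3a b7 3d df 96.
Inner hash: sum = 4+0+89+54+58+183+61+223+150 = 822; mod 256 = 54 → 36.
Outer input = (K'⊕opad) ∥ inner = 6e 6a 33 5c ∥ 36.
Outer hash (tag): sum = 110+106+51+92+54 = 413; mod 256 = 157 → 9d.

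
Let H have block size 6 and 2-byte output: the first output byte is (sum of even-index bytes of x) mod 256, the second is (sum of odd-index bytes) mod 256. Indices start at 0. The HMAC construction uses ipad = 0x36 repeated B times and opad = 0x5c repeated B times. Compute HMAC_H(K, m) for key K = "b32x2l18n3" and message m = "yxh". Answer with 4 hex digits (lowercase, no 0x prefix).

912e

Key "b32x2l18n3" = 62 33 32 78 32 6c 31 38 6e 33 is 10 bytes > B = 6, so hash it first: H(key) = 65 82, then zero-pad to 6 bytes: K' = 65 82 00 00 00 00.
K' ⊕ ipad = 53 b4 36 36 36 36.  K' ⊕ opad = 39 de 5c 5c 5c 5c.
Inner input = (K'⊕ipad) ∥ m = 53 b4 36 36 36 36 ∥ 79 78 68.
Inner hash: even-index sum = 416 mod 256 = 160; odd-index sum = 408 mod 256 = 152 → a0 98.
Outer input = (K'⊕opad) ∥ inner = 39 de 5c 5c 5c 5c ∥ a0 98.
Outer hash (tag): even-index sum = 401 mod 256 = 145; odd-index sum = 558 mod 256 = 46 → 91 2e.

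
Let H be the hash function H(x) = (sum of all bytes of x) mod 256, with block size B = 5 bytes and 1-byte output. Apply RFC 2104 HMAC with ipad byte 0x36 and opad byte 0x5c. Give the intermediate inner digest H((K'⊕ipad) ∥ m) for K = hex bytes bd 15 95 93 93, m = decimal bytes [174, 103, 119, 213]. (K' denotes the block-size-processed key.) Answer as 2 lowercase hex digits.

fc

Key hex bytes bd 15 95 93 93 is exactly B = 5 bytes: K' = bd 15 95 93 93.
K' ⊕ ipad = 8b 23 a3 a5 a5.
Inner input = 8b 23 a3 a5 a5 ∥ ae 67 77 d5.
Inner hash: sum = 139+35+163+165+165+174+103+119+213 = 1276; mod 256 = 252 → fc.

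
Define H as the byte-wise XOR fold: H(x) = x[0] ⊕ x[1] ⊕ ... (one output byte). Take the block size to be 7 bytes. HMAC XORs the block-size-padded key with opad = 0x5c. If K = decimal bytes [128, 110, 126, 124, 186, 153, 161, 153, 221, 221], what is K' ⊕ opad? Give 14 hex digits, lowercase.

Key decimal bytes [128, 110, 126, 124, 186, 153, 161, 153, 221, 221] = 80 6e 7e 7c ba 99 a1 99 dd dd is 10 bytes > B = 7, so hash it first: H(key) = f7, then zero-pad to 7 bytes: K' = f7 00 00 00 00 00 00.
XOR each byte with 0x5c: f7⊕5c=ab, 00⊕5c=5c, 00⊕5c=5c, 00⊕5c=5c, 00⊕5c=5c, 00⊕5c=5c, 00⊕5c=5c.

ab5c5c5c5c5c5c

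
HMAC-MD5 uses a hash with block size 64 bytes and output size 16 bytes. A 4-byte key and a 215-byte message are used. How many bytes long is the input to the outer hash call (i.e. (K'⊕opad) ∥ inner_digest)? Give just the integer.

Key is 4 ≤ 64 bytes, zero-padded: |K'| = 64.
Outer input = (K'⊕opad) ∥ H(inner) → 64 + 16 = 80 bytes.

80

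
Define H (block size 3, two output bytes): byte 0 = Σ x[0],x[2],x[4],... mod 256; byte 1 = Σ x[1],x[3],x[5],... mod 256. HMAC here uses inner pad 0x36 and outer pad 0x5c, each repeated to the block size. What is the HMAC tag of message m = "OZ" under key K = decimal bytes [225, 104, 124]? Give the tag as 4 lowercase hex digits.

Key decimal bytes [225, 104, 124] = e1 68 7c is exactly B = 3 bytes: K' = e1 68 7c.
K' ⊕ ipad = d7 5e 4a.  K' ⊕ opad = bd 34 20.
Inner input = (K'⊕ipad) ∥ m = d7 5e 4a ∥ 4f 5a.
Inner hash: even-index sum = 379 mod 256 = 123; odd-index sum = 173 mod 256 = 173 → 7b ad.
Outer input = (K'⊕opad) ∥ inner = bd 34 20 ∥ 7b ad.
Outer hash (tag): even-index sum = 394 mod 256 = 138; odd-index sum = 175 mod 256 = 175 → 8a af.

8aaf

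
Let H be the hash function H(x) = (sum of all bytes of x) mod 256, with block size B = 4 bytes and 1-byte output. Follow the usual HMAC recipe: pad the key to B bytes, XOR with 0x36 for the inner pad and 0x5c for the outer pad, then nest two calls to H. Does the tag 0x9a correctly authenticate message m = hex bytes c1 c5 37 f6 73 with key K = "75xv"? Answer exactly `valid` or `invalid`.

invalid

Key "75xv" = 37 35 78 76 is exactly B = 4 bytes: K' = 37 35 78 76.
K' ⊕ ipad = 01 03 4e 40; K' ⊕ opad = 6b 69 24 2a.
Inner hash: sum = 1+3+78+64+193+197+55+246+115 = 952; mod 256 = 184 → b8.
Outer hash (recomputed tag): sum = 107+105+36+42+184 = 474; mod 256 = 218 → da.
Recomputed tag = da; claimed = 9a → mismatch.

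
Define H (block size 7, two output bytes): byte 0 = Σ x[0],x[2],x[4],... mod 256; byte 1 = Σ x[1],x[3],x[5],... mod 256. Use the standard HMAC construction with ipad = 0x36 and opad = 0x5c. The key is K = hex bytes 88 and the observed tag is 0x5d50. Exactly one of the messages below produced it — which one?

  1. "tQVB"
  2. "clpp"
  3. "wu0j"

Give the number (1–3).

Key hex bytes 88 is 1 byte ≤ B = 7; zero-pad to 7 bytes: K' = 88 00 00 00 00 00 00.
K' ⊕ ipad = be 36 36 36 36 36 36; K' ⊕ opad = d4 5c 5c 5c 5c 5c 5c.
m1: inner = H(be 36 36 36 36 36 36 74 51 56 42) = f3 6c; tag = H(d4 5c 5c 5c 5c 5c 5c f3 6c) = 5407
m2: inner = H(be 36 36 36 36 36 36 63 6c 70 70) = 3c 75; tag = H(d4 5c 5c 5c 5c 5c 5c 3c 75) = 5d50 ← matches
m3: inner = H(be 36 36 36 36 36 36 77 75 30 6a) = 3f 49; tag = H(d4 5c 5c 5c 5c 5c 5c 3f 49) = 3153

2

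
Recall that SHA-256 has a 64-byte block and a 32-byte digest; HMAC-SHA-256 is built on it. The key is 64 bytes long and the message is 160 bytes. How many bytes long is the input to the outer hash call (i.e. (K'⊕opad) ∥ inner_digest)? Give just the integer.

96

Key is 64 ≤ 64 bytes, zero-padded: |K'| = 64.
Outer input = (K'⊕opad) ∥ H(inner) → 64 + 32 = 96 bytes.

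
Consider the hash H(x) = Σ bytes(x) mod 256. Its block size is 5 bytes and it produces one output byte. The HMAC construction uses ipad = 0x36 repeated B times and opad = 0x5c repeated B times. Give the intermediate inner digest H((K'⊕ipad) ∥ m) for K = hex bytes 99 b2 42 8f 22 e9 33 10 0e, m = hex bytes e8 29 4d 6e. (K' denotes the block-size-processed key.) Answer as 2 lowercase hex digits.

f2

Key hex bytes 99 b2 42 8f 22 e9 33 10 0e is 9 bytes > B = 5, so hash it first: H(key) = 78, then zero-pad to 5 bytes: K' = 78 00 00 00 00.
K' ⊕ ipad = 4e 36 36 36 36.
Inner input = 4e 36 36 36 36 ∥ e8 29 4d 6e.
Inner hash: sum = 78+54+54+54+54+232+41+77+110 = 754; mod 256 = 242 → f2.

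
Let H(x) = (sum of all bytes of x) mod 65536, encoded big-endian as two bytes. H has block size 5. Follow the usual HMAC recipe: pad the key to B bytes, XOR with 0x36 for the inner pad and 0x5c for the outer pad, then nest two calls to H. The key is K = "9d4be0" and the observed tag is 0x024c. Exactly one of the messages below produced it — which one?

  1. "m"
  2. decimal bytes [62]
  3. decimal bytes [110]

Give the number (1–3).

Key "9d4be0" = 39 64 34 62 65 30 is 6 bytes > B = 5, so hash it first: H(key) = 01 c8, then zero-pad to 5 bytes: K' = 01 c8 00 00 00.
K' ⊕ ipad = 37 fe 36 36 36; K' ⊕ opad = 5d 94 5c 5c 5c.
m1: inner = H(37 fe 36 36 36 6d) = 02 44; tag = H(5d 94 5c 5c 5c 02 44) = 024b
m2: inner = H(37 fe 36 36 36 3e) = 02 15; tag = H(5d 94 5c 5c 5c 02 15) = 021c
m3: inner = H(37 fe 36 36 36 6e) = 02 45; tag = H(5d 94 5c 5c 5c 02 45) = 024c ← matches

3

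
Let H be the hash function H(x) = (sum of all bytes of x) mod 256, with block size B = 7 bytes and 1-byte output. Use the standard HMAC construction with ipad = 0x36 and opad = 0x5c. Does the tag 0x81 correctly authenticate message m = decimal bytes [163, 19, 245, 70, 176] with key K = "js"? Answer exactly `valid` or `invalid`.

valid

Key "js" = 6a 73 is 2 bytes ≤ B = 7; zero-pad to 7 bytes: K' = 6a 73 00 00 00 00 00.
K' ⊕ ipad = 5c 45 36 36 36 36 36; K' ⊕ opad = 36 2f 5c 5c 5c 5c 5c.
Inner hash: sum = 92+69+54+54+54+54+54+163+19+245+70+176 = 1104; mod 256 = 80 → 50.
Outer hash (recomputed tag): sum = 54+47+92+92+92+92+92+80 = 641; mod 256 = 129 → 81.
Recomputed tag = 81; claimed = 81 → match.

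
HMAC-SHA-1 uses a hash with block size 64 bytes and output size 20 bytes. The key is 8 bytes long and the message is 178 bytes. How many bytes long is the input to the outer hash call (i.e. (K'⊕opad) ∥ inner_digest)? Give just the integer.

Key is 8 ≤ 64 bytes, zero-padded: |K'| = 64.
Outer input = (K'⊕opad) ∥ H(inner) → 64 + 20 = 84 bytes.

84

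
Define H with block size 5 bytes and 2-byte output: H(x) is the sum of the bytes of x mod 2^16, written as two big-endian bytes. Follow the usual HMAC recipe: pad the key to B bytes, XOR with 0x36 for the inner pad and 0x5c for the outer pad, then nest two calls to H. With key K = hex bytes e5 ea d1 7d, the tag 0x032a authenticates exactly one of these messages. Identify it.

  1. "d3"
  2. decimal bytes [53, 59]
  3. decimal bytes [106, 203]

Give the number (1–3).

1

Key hex bytes e5 ea d1 7d is 4 bytes ≤ B = 5; zero-pad to 5 bytes: K' = e5 ea d1 7d 00.
K' ⊕ ipad = d3 dc e7 4b 36; K' ⊕ opad = b9 b6 8d 21 5c.
m1: inner = H(d3 dc e7 4b 36 64 33) = 03 ae; tag = H(b9 b6 8d 21 5c 03 ae) = 032a ← matches
m2: inner = H(d3 dc e7 4b 36 35 3b) = 03 87; tag = H(b9 b6 8d 21 5c 03 87) = 0303
m3: inner = H(d3 dc e7 4b 36 6a cb) = 04 4c; tag = H(b9 b6 8d 21 5c 04 4c) = 02c9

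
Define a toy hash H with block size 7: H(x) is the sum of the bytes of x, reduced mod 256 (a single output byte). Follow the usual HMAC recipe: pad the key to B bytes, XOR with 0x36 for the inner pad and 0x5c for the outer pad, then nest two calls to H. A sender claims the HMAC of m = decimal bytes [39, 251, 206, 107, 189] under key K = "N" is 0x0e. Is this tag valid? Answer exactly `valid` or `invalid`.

valid

Key "N" = 4e is 1 byte ≤ B = 7; zero-pad to 7 bytes: K' = 4e 00 00 00 00 00 00.
K' ⊕ ipad = 78 36 36 36 36 36 36; K' ⊕ opad = 12 5c 5c 5c 5c 5c 5c.
Inner hash: sum = 120+54+54+54+54+54+54+39+251+206+107+189 = 1236; mod 256 = 212 → d4.
Outer hash (recomputed tag): sum = 18+92+92+92+92+92+92+212 = 782; mod 256 = 14 → 0e.
Recomputed tag = 0e; claimed = 0e → match.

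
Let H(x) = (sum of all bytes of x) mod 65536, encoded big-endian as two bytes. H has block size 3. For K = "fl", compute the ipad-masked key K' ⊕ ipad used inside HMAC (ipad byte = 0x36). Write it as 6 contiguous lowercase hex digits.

Key "fl" = 66 6c is 2 bytes ≤ B = 3; zero-pad to 3 bytes: K' = 66 6c 00.
XOR each byte with 0x36: 66⊕36=50, 6c⊕36=5a, 00⊕36=36.

505a36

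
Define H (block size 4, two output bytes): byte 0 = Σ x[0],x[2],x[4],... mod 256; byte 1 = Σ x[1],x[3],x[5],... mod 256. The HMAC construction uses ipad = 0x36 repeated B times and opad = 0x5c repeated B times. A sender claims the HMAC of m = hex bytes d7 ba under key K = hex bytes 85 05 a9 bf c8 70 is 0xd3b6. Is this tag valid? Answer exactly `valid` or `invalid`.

valid

Key hex bytes 85 05 a9 bf c8 70 is 6 bytes > B = 4, so hash it first: H(key) = f6 34, then zero-pad to 4 bytes: K' = f6 34 00 00.
K' ⊕ ipad = c0 02 36 36; K' ⊕ opad = aa 68 5c 5c.
Inner hash: even-index sum = 461 mod 256 = 205; odd-index sum = 242 mod 256 = 242 → cd f2.
Outer hash (recomputed tag): even-index sum = 467 mod 256 = 211; odd-index sum = 438 mod 256 = 182 → d3 b6.
Recomputed tag = d3b6; claimed = d3b6 → match.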